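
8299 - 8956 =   -  657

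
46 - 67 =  - 21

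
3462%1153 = 3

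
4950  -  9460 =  - 4510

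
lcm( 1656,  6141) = 147384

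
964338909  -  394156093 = 570182816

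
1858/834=2 +95/417 = 2.23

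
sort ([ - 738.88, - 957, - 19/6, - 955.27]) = [ - 957, - 955.27,-738.88, - 19/6]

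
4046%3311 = 735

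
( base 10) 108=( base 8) 154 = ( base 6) 300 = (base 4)1230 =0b1101100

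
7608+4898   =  12506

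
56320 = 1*56320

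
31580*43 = 1357940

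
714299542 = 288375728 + 425923814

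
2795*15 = 41925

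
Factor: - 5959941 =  - 3^1 * 13^1 * 152819^1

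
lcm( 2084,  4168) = 4168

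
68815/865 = 13763/173 = 79.55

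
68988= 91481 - 22493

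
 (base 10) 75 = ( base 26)2n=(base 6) 203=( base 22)39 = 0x4B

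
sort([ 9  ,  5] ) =[5 , 9 ]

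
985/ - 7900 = -197/1580 = - 0.12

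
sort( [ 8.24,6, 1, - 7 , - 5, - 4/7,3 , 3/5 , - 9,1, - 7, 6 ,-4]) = [ - 9,-7, - 7,-5, - 4, - 4/7,3/5,1, 1, 3, 6,6,8.24 ]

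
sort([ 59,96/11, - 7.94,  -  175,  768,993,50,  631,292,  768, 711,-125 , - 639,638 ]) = [-639, - 175, - 125, - 7.94, 96/11,50,  59,292, 631,638,711,768,768,993 ] 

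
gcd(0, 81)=81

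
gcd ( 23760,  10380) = 60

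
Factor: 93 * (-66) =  - 2^1*3^2*11^1*31^1 = - 6138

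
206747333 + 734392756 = 941140089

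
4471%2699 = 1772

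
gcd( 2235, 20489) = 1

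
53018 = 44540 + 8478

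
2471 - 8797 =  - 6326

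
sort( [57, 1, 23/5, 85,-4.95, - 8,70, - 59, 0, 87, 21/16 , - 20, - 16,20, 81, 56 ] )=[ - 59, - 20, -16, - 8,-4.95, 0 , 1, 21/16, 23/5, 20, 56, 57,70, 81,85, 87 ] 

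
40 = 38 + 2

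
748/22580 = 187/5645 = 0.03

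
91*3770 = 343070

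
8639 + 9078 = 17717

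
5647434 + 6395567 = 12043001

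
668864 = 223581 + 445283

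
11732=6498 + 5234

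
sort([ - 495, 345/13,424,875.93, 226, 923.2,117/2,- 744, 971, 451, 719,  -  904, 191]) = [-904, - 744, - 495,345/13, 117/2, 191, 226, 424, 451,719 , 875.93,  923.2,  971 ]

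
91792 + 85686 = 177478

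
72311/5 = 14462+1/5 = 14462.20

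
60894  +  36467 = 97361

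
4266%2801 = 1465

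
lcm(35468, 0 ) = 0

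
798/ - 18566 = -1 + 8884/9283 =- 0.04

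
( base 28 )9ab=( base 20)i77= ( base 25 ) BIM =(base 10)7347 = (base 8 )16263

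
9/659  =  9/659 = 0.01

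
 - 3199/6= - 3199/6 = - 533.17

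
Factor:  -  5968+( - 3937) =-9905 = - 5^1  *  7^1*283^1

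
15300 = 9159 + 6141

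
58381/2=58381/2 =29190.50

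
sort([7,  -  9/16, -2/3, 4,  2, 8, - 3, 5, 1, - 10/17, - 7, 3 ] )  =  [ - 7, - 3, - 2/3,- 10/17, - 9/16,  1, 2, 3, 4,5, 7, 8] 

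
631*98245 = 61992595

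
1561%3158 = 1561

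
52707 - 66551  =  - 13844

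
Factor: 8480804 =2^2 *43^1* 49307^1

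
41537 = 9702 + 31835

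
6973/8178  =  6973/8178 = 0.85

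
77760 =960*81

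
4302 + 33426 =37728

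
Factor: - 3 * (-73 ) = 219=3^1*73^1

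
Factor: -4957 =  - 4957^1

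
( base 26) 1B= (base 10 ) 37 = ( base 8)45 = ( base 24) 1d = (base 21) 1G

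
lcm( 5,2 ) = 10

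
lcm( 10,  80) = 80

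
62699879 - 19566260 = 43133619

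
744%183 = 12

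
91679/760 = 120 + 479/760= 120.63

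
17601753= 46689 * 377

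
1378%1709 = 1378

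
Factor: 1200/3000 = 2^1 * 5^(-1) = 2/5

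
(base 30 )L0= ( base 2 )1001110110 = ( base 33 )j3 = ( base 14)330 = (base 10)630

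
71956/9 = 71956/9 = 7995.11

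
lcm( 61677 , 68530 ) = 616770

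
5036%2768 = 2268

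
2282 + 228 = 2510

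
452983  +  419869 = 872852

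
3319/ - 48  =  - 70+ 41/48= - 69.15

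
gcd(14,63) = 7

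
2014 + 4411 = 6425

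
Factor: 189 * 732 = 2^2*3^4 * 7^1*61^1 = 138348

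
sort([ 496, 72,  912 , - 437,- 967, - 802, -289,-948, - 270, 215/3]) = [ - 967,-948,-802 ,-437,-289, - 270, 215/3, 72,496,912] 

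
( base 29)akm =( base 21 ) k93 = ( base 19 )15i6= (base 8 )21464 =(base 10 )9012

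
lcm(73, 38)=2774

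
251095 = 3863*65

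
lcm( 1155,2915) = 61215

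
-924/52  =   - 231/13 = -  17.77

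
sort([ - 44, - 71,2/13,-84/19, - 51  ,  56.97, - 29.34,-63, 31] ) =[ - 71 , - 63, - 51, - 44, - 29.34 ,-84/19 , 2/13,  31, 56.97 ] 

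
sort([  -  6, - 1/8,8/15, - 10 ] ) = [-10,-6, - 1/8, 8/15]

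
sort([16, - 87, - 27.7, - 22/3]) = [ - 87, - 27.7, - 22/3 , 16]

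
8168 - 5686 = 2482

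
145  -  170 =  - 25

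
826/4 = 206+1/2 =206.50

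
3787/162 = 23  +  61/162 = 23.38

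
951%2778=951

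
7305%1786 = 161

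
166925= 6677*25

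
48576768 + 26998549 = 75575317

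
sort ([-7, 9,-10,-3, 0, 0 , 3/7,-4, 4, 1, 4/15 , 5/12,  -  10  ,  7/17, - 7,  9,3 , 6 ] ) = [-10, - 10, - 7 , - 7,  -  4,- 3,  0,0, 4/15, 7/17,  5/12,3/7,1, 3,4,6, 9,  9 ]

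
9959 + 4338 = 14297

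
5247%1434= 945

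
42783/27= 1584 + 5/9=1584.56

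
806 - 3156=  -2350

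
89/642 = 89/642 = 0.14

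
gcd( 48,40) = 8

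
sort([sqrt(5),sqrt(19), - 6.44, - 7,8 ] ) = [  -  7, - 6.44,sqrt( 5),sqrt( 19),8 ]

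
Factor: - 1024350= - 2^1*3^1*5^2*6829^1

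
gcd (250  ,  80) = 10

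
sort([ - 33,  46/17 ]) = [ - 33,46/17]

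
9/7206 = 3/2402= 0.00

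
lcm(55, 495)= 495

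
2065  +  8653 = 10718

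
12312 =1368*9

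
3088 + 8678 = 11766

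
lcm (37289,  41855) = 2050895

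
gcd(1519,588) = 49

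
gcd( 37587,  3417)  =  3417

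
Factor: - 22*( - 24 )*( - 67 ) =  -35376 = - 2^4*3^1*11^1*67^1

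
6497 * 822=5340534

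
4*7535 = 30140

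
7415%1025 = 240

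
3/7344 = 1/2448 = 0.00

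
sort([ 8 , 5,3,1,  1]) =[ 1,1,3 , 5,8 ]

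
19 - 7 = 12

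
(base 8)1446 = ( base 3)1002212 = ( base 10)806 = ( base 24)19e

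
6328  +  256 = 6584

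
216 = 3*72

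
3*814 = 2442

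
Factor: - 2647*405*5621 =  - 6025908735 = - 3^4*5^1*7^1 *11^1 *73^1 * 2647^1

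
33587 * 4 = 134348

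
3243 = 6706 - 3463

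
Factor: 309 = 3^1*103^1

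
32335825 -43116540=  - 10780715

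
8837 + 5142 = 13979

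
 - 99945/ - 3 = 33315  +  0/1 = 33315.00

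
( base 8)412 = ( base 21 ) CE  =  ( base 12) 1A2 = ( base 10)266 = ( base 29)95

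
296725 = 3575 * 83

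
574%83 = 76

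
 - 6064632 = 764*(-7938 )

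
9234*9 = 83106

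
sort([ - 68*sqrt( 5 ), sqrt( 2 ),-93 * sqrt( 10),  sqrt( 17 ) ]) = [-93*sqrt( 10 ), - 68*sqrt (5 ), sqrt ( 2), sqrt(17 ) ]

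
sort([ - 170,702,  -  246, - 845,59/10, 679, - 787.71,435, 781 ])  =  [ - 845,- 787.71,-246, - 170, 59/10, 435,679, 702,  781]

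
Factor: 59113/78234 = 2^ ( - 1 )*3^(- 1)*13^( - 1 )*17^( - 1 )*59^( - 1 )*59113^1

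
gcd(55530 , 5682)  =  6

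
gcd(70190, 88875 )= 5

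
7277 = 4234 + 3043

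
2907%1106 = 695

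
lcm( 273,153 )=13923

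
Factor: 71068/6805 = 2^2*5^( - 1)*109^1 * 163^1*1361^(-1 )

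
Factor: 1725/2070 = 2^( - 1) *3^(  -  1 )*5^1 = 5/6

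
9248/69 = 134 + 2/69 = 134.03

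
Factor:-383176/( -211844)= 454/251= 2^1 * 227^1 * 251^( - 1)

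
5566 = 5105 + 461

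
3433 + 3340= 6773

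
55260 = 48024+7236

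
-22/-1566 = 11/783 = 0.01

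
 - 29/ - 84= 29/84 = 0.35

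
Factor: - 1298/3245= - 2^1*5^(  -  1) = -  2/5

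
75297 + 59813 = 135110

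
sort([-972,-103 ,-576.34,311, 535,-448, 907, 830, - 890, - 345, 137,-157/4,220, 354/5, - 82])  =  [ - 972 , - 890, - 576.34  ,-448,  -  345, - 103 , - 82, - 157/4,354/5,137,220,311,  535, 830,907 ]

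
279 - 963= -684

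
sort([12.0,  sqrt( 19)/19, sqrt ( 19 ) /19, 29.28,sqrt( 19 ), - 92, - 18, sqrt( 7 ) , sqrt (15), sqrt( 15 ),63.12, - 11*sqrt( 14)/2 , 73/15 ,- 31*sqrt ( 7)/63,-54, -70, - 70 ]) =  [ - 92,-70,-70, - 54, - 11*sqrt ( 14 )/2,  -  18,-31*sqrt( 7) /63,sqrt ( 19 )/19,  sqrt( 19 ) /19,sqrt( 7), sqrt ( 15), sqrt( 15 ),sqrt(19), 73/15,12.0, 29.28, 63.12]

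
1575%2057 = 1575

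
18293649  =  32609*561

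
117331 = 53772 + 63559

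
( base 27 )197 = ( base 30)12j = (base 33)TM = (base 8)1723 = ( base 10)979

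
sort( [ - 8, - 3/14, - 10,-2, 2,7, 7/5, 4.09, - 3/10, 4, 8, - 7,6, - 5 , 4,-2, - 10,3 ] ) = [-10, - 10, - 8, - 7,-5 , - 2, - 2, - 3/10,  -  3/14,7/5, 2, 3 , 4, 4, 4.09, 6, 7, 8] 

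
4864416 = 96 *50671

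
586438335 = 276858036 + 309580299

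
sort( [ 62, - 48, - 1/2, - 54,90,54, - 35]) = [ - 54, - 48,-35,- 1/2 , 54, 62,90]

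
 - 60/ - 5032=15/1258 = 0.01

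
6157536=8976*686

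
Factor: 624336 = 2^4*3^1 *13007^1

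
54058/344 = 27029/172 = 157.15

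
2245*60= 134700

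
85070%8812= 5762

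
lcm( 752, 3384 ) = 6768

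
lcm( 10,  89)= 890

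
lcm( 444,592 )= 1776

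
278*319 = 88682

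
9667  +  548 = 10215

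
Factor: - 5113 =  - 5113^1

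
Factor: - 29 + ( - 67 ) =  - 2^5*3^1  =  - 96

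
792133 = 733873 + 58260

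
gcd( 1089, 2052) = 9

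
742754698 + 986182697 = 1728937395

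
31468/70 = 449 + 19/35= 449.54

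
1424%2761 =1424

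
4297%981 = 373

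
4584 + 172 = 4756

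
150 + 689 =839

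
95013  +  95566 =190579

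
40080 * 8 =320640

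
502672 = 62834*8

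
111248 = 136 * 818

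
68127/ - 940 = -68127/940 =- 72.48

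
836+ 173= 1009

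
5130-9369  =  -4239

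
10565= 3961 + 6604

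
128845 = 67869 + 60976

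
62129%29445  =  3239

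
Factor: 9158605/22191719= 5^1*11^( - 1)*127^1*193^(-1)*10453^( - 1)*14423^1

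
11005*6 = 66030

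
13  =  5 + 8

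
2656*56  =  148736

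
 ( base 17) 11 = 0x12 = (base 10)18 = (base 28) I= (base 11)17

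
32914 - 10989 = 21925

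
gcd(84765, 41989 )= 1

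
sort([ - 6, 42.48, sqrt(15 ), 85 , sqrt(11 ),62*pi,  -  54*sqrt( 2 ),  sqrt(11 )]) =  [ -54* sqrt(2), - 6 , sqrt( 11 ), sqrt( 11), sqrt( 15),42.48  ,  85, 62*pi]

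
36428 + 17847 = 54275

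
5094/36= 283/2 = 141.50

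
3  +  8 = 11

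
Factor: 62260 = 2^2*5^1*11^1*283^1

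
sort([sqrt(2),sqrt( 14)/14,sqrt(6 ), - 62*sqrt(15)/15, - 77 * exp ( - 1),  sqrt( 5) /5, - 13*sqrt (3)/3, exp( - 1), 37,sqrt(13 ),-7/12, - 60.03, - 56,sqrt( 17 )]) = [ - 60.03 , - 56, - 77*exp( - 1), - 62*sqrt( 15)/15,- 13*sqrt( 3)/3, - 7/12,sqrt( 14)/14,exp( - 1 ), sqrt(5) /5, sqrt ( 2 ), sqrt (6),sqrt( 13 ),sqrt(17 ),37]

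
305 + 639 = 944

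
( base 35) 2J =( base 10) 89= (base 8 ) 131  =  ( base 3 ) 10022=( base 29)32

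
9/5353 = 9/5353 = 0.00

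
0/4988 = 0 = 0.00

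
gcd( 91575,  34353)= 99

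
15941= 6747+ 9194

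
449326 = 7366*61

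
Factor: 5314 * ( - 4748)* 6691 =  - 168819764552  =  - 2^3*1187^1*2657^1*6691^1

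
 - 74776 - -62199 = -12577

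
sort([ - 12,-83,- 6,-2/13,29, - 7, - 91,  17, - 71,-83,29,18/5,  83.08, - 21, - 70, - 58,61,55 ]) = [  -  91,-83, - 83, - 71, - 70, - 58, - 21,  -  12 , - 7, - 6, - 2/13,  18/5,17, 29,29, 55,61  ,  83.08 ]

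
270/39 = 90/13 = 6.92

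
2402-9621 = - 7219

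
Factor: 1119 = 3^1*373^1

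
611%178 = 77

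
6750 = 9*750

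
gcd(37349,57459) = 1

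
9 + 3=12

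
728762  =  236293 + 492469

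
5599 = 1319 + 4280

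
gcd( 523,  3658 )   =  1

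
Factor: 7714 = 2^1 *7^1 * 19^1*29^1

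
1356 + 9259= 10615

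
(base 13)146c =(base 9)4052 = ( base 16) B93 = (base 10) 2963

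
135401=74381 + 61020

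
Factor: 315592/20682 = 412/27 = 2^2* 3^( - 3 )*103^1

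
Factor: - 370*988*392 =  - 2^6* 5^1*7^2*13^1*19^1*37^1  =  - 143299520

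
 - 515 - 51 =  - 566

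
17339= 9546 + 7793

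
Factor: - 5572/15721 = -2^2 * 7^1 * 79^( - 1) = - 28/79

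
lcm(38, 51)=1938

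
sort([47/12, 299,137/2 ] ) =[47/12,  137/2, 299]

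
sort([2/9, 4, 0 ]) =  [0,  2/9, 4]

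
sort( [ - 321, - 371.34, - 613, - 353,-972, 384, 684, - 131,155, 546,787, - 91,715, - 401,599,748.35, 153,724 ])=[ - 972, - 613, - 401, - 371.34,  -  353, - 321,  -  131, - 91,153, 155,384,546,599,684,  715,724 , 748.35,787 ]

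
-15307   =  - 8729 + -6578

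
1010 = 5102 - 4092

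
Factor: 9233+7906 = 17139 = 3^1*29^1*197^1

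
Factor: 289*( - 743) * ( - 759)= 162977793 =3^1*11^1*17^2*23^1 * 743^1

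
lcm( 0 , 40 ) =0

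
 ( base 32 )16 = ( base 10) 38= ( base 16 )26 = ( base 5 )123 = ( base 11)35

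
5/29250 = 1/5850 = 0.00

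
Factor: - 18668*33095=  -  617817460 = -  2^2*5^1*13^1 * 359^1 * 6619^1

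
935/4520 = 187/904 = 0.21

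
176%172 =4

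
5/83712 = 5/83712 = 0.00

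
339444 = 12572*27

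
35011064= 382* 91652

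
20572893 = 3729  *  5517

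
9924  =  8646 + 1278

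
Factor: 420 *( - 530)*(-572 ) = 2^5*3^1 *5^2*7^1*11^1*13^1*53^1= 127327200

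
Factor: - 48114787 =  - 7^1*61^1*281^1*  401^1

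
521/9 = 57 + 8/9 =57.89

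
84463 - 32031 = 52432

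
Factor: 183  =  3^1*61^1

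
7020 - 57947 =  - 50927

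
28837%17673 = 11164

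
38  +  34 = 72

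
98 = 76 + 22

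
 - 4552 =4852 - 9404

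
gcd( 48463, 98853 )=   1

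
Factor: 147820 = 2^2*5^1*19^1*389^1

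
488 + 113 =601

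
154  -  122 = 32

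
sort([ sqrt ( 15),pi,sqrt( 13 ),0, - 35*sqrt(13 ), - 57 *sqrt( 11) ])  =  [ - 57*sqrt(11) ,-35*sqrt( 13 ),0,pi,  sqrt ( 13),sqrt( 15 )]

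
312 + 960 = 1272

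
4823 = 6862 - 2039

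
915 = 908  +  7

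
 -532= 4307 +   -  4839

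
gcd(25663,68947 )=1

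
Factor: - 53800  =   - 2^3*5^2*269^1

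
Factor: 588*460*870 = 235317600 = 2^5*3^2*5^2*7^2*23^1*29^1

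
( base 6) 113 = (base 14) 33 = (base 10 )45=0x2d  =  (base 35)1A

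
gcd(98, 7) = 7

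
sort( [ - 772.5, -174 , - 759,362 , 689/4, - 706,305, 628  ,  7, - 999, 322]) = [-999,-772.5, - 759 , - 706 ,-174,7, 689/4,305, 322,362 , 628 ] 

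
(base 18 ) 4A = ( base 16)52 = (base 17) 4E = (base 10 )82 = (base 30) 2m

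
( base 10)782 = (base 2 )1100001110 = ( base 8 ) 1416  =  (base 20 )1j2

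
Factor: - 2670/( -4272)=5/8 = 2^( - 3)*5^1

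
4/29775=4/29775  =  0.00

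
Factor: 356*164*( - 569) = -2^4*41^1*89^1*569^1 = -  33220496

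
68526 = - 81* ( - 846)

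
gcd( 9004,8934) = 2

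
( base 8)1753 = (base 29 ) 15H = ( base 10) 1003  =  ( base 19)2EF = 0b1111101011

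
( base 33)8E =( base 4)10112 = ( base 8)426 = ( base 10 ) 278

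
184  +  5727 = 5911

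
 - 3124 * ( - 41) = 128084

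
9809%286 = 85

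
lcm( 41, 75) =3075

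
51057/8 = 6382 + 1/8 = 6382.12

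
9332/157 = 9332/157 = 59.44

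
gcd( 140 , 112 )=28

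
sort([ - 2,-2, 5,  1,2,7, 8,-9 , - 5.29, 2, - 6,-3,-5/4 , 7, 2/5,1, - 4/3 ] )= [ - 9,  -  6, - 5.29,  -  3, - 2, - 2, - 4/3, - 5/4,2/5, 1, 1, 2, 2,  5, 7, 7, 8 ]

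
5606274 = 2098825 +3507449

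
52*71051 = 3694652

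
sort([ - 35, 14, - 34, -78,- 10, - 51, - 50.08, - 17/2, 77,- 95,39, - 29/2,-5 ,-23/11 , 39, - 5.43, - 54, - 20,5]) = [ - 95, - 78, - 54, - 51, - 50.08, - 35, - 34,  -  20, - 29/2, - 10,-17/2 , - 5.43, - 5, - 23/11, 5,14 , 39,  39,77 ]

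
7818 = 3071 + 4747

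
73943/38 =73943/38 = 1945.87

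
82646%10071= 2078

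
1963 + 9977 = 11940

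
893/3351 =893/3351 = 0.27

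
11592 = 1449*8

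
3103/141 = 3103/141 = 22.01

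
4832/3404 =1208/851  =  1.42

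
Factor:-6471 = -3^2 * 719^1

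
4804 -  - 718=5522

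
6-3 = 3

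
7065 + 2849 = 9914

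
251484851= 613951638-362466787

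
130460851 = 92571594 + 37889257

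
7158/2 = 3579=3579.00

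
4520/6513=4520/6513 = 0.69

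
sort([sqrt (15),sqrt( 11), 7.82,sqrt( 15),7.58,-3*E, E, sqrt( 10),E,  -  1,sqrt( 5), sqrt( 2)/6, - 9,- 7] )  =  [ - 9,  -  3 * E, - 7,  -  1, sqrt( 2 )/6, sqrt( 5),  E , E, sqrt (10 ), sqrt ( 11 ), sqrt(15)  ,  sqrt( 15), 7.58,  7.82]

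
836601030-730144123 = 106456907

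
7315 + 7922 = 15237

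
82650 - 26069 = 56581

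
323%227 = 96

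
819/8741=819/8741=0.09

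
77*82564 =6357428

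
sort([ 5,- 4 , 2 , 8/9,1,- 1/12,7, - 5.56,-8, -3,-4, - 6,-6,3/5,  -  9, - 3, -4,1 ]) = [-9, - 8, - 6,  -  6,-5.56,-4, - 4, - 4, - 3,-3, - 1/12,3/5,8/9,1,1, 2, 5,7] 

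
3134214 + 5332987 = 8467201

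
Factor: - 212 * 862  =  -2^3*53^1*431^1 = - 182744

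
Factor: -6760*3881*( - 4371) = 2^3*3^1*5^1*13^2  *  31^1*47^1*3881^1 = 114675632760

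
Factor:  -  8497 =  - 29^1*293^1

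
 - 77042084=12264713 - 89306797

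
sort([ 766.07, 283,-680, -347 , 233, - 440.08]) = [-680, - 440.08 , - 347,233 , 283,  766.07] 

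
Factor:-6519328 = -2^5*41^1*4969^1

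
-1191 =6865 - 8056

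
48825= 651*75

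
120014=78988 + 41026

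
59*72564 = 4281276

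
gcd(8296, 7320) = 488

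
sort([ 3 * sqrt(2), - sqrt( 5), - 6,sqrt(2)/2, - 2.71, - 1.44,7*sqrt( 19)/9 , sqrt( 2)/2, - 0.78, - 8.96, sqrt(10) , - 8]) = [ - 8.96, - 8, - 6, -2.71, - sqrt( 5),-1.44, - 0.78 , sqrt( 2) /2,  sqrt (2) /2,sqrt( 10 ),7*sqrt( 19)/9,3*sqrt(2)]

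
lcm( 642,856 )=2568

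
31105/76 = 409 + 21/76 = 409.28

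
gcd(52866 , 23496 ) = 5874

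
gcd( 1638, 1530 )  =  18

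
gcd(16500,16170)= 330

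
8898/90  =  98 + 13/15 = 98.87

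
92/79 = 92/79 = 1.16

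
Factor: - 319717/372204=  - 2^( -2)*3^( - 2)*7^( - 2 ) * 37^1*211^(-1 ) * 8641^1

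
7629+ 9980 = 17609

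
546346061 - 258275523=288070538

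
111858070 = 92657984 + 19200086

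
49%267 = 49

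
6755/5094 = 1 + 1661/5094 = 1.33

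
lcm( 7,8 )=56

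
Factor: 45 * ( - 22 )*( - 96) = 2^6*3^3*5^1*11^1 = 95040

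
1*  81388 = 81388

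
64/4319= 64/4319 = 0.01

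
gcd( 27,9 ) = 9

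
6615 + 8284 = 14899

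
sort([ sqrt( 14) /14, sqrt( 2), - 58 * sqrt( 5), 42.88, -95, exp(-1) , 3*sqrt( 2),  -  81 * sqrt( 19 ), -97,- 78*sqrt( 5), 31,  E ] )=[  -  81*sqrt(19 ), -78 *sqrt( 5), - 58 * sqrt ( 5 ),-97,  -  95 , sqrt(14 )/14,exp (-1),  sqrt( 2), E, 3 *sqrt( 2), 31, 42.88 ] 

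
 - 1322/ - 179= 7+69/179 = 7.39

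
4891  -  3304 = 1587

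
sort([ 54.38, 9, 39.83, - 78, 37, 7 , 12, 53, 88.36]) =[-78, 7 , 9, 12, 37,39.83, 53 , 54.38, 88.36]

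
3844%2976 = 868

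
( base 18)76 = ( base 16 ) 84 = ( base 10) 132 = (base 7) 246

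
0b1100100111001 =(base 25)a87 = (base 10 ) 6457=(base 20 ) g2h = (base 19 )hgg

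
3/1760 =3/1760 = 0.00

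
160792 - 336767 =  - 175975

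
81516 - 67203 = 14313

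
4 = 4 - 0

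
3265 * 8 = 26120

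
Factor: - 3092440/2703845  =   - 2^3 * 13^1*19^1*313^1*540769^(-1 )  =  -618488/540769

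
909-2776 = -1867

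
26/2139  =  26/2139 = 0.01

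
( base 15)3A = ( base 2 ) 110111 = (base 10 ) 55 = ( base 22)2B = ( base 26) 23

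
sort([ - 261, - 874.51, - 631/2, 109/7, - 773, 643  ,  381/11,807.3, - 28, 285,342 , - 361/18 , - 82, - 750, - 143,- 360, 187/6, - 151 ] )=[ - 874.51, - 773 , - 750, - 360, - 631/2 , - 261, - 151,- 143, - 82,  -  28,  -  361/18, 109/7, 187/6 , 381/11, 285,342, 643, 807.3 ] 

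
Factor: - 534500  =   - 2^2*5^3*1069^1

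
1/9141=1/9141 = 0.00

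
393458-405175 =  - 11717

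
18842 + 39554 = 58396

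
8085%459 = 282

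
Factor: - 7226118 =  - 2^1*3^3 * 19^1*7043^1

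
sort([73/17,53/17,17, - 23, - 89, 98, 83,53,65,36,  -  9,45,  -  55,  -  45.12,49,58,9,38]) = [ - 89, - 55,- 45.12, - 23, - 9,53/17, 73/17,9,17,  36,38,  45,49,  53,58,65,83,98]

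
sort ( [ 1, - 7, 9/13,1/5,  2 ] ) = [  -  7,1/5, 9/13,1,2]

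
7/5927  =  7/5927 = 0.00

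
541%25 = 16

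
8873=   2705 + 6168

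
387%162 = 63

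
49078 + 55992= 105070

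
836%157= 51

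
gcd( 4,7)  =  1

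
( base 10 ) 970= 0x3ca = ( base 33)td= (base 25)1DK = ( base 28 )16I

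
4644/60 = 387/5 = 77.40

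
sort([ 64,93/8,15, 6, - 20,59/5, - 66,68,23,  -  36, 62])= [ - 66, - 36, - 20,6, 93/8, 59/5,15,23,62,  64,68 ] 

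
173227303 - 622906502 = -449679199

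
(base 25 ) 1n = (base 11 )44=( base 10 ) 48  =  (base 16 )30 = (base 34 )1E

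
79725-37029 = 42696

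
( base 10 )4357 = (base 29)557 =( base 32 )485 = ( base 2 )1000100000101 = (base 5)114412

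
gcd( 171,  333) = 9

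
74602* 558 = 41627916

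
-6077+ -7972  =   - 14049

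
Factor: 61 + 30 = 91 = 7^1*13^1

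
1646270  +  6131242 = 7777512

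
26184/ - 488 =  - 54 + 21/61=   -53.66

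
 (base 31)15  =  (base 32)14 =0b100100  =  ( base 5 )121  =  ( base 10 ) 36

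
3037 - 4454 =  - 1417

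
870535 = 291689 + 578846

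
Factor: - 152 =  - 2^3*19^1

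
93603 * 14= 1310442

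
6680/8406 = 3340/4203 = 0.79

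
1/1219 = 1/1219 = 0.00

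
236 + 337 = 573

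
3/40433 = 3/40433  =  0.00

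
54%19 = 16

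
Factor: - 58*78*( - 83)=2^2*3^1*13^1*29^1*83^1 = 375492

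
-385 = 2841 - 3226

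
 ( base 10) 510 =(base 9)626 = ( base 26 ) JG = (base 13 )303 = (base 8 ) 776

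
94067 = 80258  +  13809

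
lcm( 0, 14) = 0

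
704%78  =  2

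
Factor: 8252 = 2^2*2063^1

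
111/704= 111/704 =0.16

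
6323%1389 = 767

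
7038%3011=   1016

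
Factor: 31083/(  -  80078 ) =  - 2^(-1) * 3^1*13^1*797^1 * 40039^( - 1) 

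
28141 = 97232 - 69091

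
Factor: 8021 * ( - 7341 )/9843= - 13^1*17^( - 1 )*193^(-1)*617^1 * 2447^1=- 19627387/3281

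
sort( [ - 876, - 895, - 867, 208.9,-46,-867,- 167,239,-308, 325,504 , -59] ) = [ - 895,-876, - 867, - 867 ,-308,-167, - 59,-46,208.9,239, 325, 504]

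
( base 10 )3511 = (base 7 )13144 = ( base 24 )627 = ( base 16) db7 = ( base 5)103021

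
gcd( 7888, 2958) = 986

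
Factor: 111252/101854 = 2^1*3^1*73^1*  401^(  -  1 ) = 438/401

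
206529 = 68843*3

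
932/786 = 1 + 73/393  =  1.19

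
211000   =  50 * 4220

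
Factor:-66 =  - 2^1 * 3^1 *11^1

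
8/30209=8/30209 =0.00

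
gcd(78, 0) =78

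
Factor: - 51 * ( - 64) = 2^6 *3^1*17^1 = 3264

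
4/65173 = 4/65173 = 0.00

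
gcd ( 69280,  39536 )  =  16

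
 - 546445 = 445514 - 991959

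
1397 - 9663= - 8266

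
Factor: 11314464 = 2^5*3^1*7^1*113^1* 149^1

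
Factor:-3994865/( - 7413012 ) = 2^(- 2)*3^(  -  3)*5^1 *7^1*157^1*727^1*68639^( - 1 )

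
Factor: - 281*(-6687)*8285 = 15567904395 = 3^2 * 5^1*281^1 * 743^1*1657^1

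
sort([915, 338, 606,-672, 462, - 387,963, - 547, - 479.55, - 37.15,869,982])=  [-672, - 547, - 479.55, - 387, - 37.15,338,462,606,  869,915,963,  982]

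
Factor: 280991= 19^1*23^1*643^1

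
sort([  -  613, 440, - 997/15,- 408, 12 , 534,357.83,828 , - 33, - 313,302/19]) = [ - 613, - 408,-313, - 997/15, - 33,  12, 302/19,357.83, 440, 534, 828]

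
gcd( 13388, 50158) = 2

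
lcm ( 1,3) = 3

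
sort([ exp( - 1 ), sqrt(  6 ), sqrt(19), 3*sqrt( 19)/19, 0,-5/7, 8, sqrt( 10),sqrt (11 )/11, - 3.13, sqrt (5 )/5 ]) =[ - 3.13,-5/7,0,sqrt( 11)/11,exp(-1)  ,  sqrt ( 5 )/5,3*sqrt( 19 )/19,sqrt(6),  sqrt(10 ),sqrt (19),8 ]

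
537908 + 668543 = 1206451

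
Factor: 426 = 2^1* 3^1*71^1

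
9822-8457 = 1365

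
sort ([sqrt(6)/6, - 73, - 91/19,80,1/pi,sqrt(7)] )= [ - 73, - 91/19,1/pi,sqrt( 6) /6,  sqrt(7 ), 80] 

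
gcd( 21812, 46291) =7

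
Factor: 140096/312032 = 2^1*7^(  -  2 )*11^1  =  22/49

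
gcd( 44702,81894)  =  2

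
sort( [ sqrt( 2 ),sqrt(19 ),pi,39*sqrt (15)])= [sqrt( 2 ),pi,sqrt( 19 ),39*sqrt(15) ] 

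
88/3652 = 2/83 = 0.02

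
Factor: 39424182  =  2^1 *3^1* 7^1 * 229^1 * 4099^1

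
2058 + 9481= 11539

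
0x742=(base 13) acc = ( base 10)1858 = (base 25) 2O8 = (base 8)3502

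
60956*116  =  7070896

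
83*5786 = 480238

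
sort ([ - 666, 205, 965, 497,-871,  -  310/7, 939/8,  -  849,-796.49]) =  [ - 871, - 849,- 796.49, - 666, - 310/7, 939/8, 205, 497, 965]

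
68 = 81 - 13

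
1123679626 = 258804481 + 864875145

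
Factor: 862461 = 3^3*17^1*1879^1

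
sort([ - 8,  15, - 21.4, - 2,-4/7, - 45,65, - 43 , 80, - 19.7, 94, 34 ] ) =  [-45, - 43, - 21.4, - 19.7,- 8, - 2 ,-4/7 , 15 , 34, 65,80, 94] 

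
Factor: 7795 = 5^1*1559^1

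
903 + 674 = 1577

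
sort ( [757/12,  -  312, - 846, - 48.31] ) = [ - 846, - 312,-48.31,757/12] 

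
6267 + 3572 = 9839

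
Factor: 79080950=2^1*5^2 * 13^1*89^1 * 1367^1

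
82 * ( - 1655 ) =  - 135710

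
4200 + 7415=11615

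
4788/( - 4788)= - 1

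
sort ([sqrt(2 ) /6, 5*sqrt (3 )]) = [sqrt( 2)/6, 5*sqrt(3 ) ]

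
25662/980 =1833/70 = 26.19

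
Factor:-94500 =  - 2^2*3^3*5^3*7^1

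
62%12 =2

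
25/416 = 25/416  =  0.06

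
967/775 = 1 + 192/775 = 1.25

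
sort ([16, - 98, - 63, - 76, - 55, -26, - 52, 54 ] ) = [ - 98,-76,-63, -55,-52, - 26 , 16,54 ] 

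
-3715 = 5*(-743) 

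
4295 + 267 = 4562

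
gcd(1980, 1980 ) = 1980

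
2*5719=11438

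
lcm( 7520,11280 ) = 22560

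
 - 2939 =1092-4031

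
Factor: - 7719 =-3^1*31^1*83^1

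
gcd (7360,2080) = 160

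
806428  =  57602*14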